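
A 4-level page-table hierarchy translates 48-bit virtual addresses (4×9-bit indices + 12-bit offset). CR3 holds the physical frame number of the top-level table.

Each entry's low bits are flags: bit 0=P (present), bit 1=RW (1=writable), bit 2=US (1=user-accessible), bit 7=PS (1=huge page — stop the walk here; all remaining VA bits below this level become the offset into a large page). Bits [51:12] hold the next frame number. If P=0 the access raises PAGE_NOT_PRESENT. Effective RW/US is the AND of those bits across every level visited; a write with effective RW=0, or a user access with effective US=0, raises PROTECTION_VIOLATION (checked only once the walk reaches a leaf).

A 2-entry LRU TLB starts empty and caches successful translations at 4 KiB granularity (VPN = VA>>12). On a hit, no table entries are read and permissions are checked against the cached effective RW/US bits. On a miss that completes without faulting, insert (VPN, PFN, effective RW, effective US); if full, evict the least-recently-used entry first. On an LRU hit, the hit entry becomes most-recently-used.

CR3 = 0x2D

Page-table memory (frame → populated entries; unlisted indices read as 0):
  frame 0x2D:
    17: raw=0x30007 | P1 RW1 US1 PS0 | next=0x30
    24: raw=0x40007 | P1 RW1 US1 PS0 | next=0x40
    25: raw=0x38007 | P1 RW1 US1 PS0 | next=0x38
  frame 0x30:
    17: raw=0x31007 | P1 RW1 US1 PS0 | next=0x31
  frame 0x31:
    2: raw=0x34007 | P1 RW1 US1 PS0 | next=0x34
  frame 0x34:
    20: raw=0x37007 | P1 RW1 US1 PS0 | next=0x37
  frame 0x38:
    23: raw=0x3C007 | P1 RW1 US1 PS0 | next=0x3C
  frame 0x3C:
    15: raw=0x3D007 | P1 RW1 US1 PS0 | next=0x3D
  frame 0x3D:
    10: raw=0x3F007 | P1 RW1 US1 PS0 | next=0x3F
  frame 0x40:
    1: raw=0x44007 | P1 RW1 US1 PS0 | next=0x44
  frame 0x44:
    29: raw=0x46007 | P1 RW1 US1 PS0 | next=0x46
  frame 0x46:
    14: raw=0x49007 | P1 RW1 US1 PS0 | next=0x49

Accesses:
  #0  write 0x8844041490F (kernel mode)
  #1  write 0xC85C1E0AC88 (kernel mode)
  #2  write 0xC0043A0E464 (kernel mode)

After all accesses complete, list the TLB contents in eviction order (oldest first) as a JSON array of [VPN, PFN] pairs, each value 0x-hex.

Walk each access:
#0 VA=0x8844041490F (w,kernel):
  [0] read 0x2D idx=17: raw=0x30007 flags P=1 W=1 U=1 S=0
  [1] read 0x30 idx=17: raw=0x31007 flags P=1 W=1 U=1 S=0
  [2] read 0x31 idx=2: raw=0x34007 flags P=1 W=1 U=1 S=0
  [3] read 0x34 idx=20: raw=0x37007 flags P=1 W=1 U=1 S=0
  → PA=0x3790F  (4 entries read)
#1 VA=0xC85C1E0AC88 (w,kernel):
  [0] read 0x2D idx=25: raw=0x38007 flags P=1 W=1 U=1 S=0
  [1] read 0x38 idx=23: raw=0x3C007 flags P=1 W=1 U=1 S=0
  [2] read 0x3C idx=15: raw=0x3D007 flags P=1 W=1 U=1 S=0
  [3] read 0x3D idx=10: raw=0x3F007 flags P=1 W=1 U=1 S=0
  → PA=0x3FC88  (4 entries read)
#2 VA=0xC0043A0E464 (w,kernel):
  [0] read 0x2D idx=24: raw=0x40007 flags P=1 W=1 U=1 S=0
  [1] read 0x40 idx=1: raw=0x44007 flags P=1 W=1 U=1 S=0
  [2] read 0x44 idx=29: raw=0x46007 flags P=1 W=1 U=1 S=0
  [3] read 0x46 idx=14: raw=0x49007 flags P=1 W=1 U=1 S=0
  → PA=0x49464  (4 entries read)

TLB: [["0xC85C1E0A", "0x3F"], ["0xC0043A0E", "0x49"]]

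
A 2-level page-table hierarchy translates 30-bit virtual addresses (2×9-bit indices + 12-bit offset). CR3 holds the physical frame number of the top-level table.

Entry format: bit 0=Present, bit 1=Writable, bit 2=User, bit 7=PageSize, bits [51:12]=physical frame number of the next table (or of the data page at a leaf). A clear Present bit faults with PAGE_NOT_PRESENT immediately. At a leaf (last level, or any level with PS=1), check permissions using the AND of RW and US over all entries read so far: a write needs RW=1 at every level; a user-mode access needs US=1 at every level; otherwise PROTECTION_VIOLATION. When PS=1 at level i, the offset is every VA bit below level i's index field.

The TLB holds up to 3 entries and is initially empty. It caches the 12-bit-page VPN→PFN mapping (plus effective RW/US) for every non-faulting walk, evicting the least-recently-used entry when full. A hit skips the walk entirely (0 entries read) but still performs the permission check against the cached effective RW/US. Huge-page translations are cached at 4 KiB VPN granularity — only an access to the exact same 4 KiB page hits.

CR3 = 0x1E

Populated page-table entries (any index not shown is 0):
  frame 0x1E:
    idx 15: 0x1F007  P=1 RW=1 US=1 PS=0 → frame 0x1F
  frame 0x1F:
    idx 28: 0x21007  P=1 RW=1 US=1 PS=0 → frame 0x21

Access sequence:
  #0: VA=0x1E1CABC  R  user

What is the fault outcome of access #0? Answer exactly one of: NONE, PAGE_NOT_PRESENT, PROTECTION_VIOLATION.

Trace:
#0 VA=0x1E1CABC (r,user):
  L0: frame=0x1E idx=15 entry=0x1F007 [P=1 RW=1 US=1 PS=0]
  L1: frame=0x1F idx=28 entry=0x21007 [P=1 RW=1 US=1 PS=0]
  ✓ 0x21ABC  — 2 lookups

Access #0 fault: NONE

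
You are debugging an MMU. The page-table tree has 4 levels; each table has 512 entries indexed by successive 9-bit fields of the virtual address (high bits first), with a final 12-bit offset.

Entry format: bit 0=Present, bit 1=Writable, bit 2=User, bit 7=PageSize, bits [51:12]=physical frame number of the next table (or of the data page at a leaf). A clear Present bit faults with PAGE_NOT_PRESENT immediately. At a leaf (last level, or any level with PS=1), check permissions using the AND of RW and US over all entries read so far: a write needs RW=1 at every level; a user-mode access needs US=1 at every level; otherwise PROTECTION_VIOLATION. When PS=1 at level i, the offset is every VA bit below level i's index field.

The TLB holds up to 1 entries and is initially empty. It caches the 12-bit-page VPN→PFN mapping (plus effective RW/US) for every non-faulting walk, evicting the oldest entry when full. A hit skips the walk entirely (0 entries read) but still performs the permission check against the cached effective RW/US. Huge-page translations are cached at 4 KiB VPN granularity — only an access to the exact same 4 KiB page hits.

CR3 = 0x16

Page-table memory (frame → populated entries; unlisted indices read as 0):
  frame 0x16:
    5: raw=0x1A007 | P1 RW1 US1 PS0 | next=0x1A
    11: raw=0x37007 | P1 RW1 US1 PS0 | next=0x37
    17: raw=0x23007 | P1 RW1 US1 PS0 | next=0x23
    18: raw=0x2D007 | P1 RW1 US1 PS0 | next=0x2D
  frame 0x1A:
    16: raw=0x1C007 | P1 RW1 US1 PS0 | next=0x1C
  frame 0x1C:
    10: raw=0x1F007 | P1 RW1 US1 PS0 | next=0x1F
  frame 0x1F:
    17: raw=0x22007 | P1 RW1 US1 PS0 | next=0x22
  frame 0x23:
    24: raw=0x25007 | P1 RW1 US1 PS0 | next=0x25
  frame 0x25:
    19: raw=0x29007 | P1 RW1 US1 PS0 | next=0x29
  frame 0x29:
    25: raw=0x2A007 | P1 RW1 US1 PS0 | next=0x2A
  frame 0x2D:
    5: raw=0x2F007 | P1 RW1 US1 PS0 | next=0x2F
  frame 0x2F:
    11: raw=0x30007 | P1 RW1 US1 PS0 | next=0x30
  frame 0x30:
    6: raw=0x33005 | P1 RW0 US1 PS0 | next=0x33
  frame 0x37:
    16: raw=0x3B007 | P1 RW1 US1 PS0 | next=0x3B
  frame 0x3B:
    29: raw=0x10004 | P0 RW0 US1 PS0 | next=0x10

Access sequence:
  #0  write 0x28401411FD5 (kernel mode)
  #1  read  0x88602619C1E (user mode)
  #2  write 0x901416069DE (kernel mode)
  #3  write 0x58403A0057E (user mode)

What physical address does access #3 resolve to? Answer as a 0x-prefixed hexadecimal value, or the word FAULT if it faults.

Walk each access:
#0 VA=0x28401411FD5 (w,kernel):
  L0 @0x16[5] → 0x1A007  P=1,RW=1,US=1,PS=0
  L1 @0x1A[16] → 0x1C007  P=1,RW=1,US=1,PS=0
  L2 @0x1C[10] → 0x1F007  P=1,RW=1,US=1,PS=0
  L3 @0x1F[17] → 0x22007  P=1,RW=1,US=1,PS=0
  ✓ 0x22FD5  — 4 lookups
#1 VA=0x88602619C1E (r,user):
  L0 @0x16[17] → 0x23007  P=1,RW=1,US=1,PS=0
  L1 @0x23[24] → 0x25007  P=1,RW=1,US=1,PS=0
  L2 @0x25[19] → 0x29007  P=1,RW=1,US=1,PS=0
  L3 @0x29[25] → 0x2A007  P=1,RW=1,US=1,PS=0
  ✓ 0x2AC1E  — 4 lookups
#2 VA=0x901416069DE (w,kernel):
  L0 @0x16[18] → 0x2D007  P=1,RW=1,US=1,PS=0
  L1 @0x2D[5] → 0x2F007  P=1,RW=1,US=1,PS=0
  L2 @0x2F[11] → 0x30007  P=1,RW=1,US=1,PS=0
  L3 @0x30[6] → 0x33005  P=1,RW=0,US=1,PS=0
  ⇒ fault: PROTECTION_VIOLATION  — 4 lookups
#3 VA=0x58403A0057E (w,user):
  L0 @0x16[11] → 0x37007  P=1,RW=1,US=1,PS=0
  L1 @0x37[16] → 0x3B007  P=1,RW=1,US=1,PS=0
  L2 @0x3B[29] → 0x10004  P=0,RW=0,US=1,PS=0
  ⇒ fault: PAGE_NOT_PRESENT  — 3 lookups

Access #3 PA: FAULT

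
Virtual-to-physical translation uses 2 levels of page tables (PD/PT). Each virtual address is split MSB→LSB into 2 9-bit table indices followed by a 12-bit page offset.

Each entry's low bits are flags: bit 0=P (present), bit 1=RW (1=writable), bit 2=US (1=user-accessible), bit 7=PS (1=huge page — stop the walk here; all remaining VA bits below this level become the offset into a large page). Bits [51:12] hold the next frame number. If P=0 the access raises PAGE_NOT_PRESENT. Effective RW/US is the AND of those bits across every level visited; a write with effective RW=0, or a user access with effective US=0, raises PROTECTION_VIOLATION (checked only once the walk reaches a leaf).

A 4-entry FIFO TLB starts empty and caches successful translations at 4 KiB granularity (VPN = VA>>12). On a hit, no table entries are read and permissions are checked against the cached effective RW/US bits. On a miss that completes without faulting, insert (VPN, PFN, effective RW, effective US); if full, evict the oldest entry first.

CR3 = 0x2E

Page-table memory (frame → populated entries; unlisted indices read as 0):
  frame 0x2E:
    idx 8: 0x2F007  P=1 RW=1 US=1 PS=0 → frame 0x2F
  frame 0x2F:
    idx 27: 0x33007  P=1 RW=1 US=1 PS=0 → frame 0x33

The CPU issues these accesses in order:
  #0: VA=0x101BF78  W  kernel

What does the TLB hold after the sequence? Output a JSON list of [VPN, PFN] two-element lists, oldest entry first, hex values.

Per-access translation:
#0 VA=0x101BF78 (w,kernel):
  L0: frame=0x2E idx=8 entry=0x2F007 [P=1 RW=1 US=1 PS=0]
  L1: frame=0x2F idx=27 entry=0x33007 [P=1 RW=1 US=1 PS=0]
  ✓ 0x33F78  — 2 lookups

TLB: [["0x101B", "0x33"]]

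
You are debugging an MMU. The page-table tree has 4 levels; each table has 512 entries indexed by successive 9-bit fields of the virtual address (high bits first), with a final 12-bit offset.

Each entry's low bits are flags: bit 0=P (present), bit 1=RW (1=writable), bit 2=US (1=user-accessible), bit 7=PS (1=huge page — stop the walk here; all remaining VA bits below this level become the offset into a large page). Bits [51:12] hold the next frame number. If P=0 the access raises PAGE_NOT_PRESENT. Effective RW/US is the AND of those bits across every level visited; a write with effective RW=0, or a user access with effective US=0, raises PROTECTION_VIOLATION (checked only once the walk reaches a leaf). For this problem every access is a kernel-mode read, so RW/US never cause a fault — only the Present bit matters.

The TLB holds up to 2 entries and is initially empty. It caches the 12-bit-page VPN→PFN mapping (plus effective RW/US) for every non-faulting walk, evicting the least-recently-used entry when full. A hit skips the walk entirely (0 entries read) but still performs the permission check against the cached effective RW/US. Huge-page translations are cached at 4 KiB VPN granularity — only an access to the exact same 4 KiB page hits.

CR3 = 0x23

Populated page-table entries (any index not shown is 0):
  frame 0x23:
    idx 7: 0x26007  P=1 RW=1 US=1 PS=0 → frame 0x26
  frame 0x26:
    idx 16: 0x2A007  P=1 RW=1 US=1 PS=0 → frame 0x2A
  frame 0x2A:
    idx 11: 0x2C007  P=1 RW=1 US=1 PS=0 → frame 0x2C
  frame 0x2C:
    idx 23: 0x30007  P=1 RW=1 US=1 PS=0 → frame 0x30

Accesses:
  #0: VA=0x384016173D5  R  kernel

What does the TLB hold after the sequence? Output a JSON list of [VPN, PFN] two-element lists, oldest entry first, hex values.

Trace:
#0 VA=0x384016173D5 (r,kernel):
  lvl0: tbl 0x23, slot 7 ⇒ 0x26007 (P1/RW1/US1/PS0)
  lvl1: tbl 0x26, slot 16 ⇒ 0x2A007 (P1/RW1/US1/PS0)
  lvl2: tbl 0x2A, slot 11 ⇒ 0x2C007 (P1/RW1/US1/PS0)
  lvl3: tbl 0x2C, slot 23 ⇒ 0x30007 (P1/RW1/US1/PS0)
  → PA=0x303D5  (4 entries read)

TLB: [["0x38401617", "0x30"]]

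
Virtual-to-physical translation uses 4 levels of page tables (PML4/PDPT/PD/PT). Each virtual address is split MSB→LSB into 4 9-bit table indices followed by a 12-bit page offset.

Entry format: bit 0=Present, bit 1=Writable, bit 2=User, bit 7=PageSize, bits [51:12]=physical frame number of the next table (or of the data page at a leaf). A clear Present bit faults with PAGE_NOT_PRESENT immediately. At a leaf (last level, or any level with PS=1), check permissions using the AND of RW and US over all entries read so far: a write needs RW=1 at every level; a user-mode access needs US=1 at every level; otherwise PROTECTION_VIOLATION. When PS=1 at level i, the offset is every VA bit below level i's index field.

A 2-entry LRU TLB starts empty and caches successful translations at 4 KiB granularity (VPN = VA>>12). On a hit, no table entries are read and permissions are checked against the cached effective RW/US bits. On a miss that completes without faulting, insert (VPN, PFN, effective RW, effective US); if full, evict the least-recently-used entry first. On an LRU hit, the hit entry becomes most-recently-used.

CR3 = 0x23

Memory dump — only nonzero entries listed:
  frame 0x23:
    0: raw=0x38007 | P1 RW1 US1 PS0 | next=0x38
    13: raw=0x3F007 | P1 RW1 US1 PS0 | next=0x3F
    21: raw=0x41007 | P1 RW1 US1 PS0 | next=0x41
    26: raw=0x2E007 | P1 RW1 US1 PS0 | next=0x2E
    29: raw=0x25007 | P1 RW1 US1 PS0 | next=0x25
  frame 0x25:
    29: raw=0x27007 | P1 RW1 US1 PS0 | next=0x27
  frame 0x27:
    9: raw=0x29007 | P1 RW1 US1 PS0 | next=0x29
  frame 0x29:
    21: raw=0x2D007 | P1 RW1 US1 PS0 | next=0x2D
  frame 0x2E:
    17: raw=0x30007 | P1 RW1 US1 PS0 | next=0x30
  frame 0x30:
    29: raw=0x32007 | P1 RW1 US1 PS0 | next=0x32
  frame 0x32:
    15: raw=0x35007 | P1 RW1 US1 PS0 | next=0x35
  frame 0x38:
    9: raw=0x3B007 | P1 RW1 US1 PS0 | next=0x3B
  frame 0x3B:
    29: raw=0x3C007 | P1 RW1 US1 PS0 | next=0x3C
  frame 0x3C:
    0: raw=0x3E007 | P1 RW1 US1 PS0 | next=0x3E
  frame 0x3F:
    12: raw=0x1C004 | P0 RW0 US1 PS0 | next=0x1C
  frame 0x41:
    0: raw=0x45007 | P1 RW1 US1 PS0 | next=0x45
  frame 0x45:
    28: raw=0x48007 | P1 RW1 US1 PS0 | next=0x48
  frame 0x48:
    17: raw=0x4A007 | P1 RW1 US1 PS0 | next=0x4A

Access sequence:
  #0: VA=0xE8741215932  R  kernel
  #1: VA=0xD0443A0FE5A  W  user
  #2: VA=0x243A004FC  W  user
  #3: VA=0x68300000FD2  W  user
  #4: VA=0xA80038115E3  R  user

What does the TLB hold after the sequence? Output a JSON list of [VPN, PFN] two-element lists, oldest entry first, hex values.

Trace:
#0 VA=0xE8741215932 (r,kernel):
  lvl0: tbl 0x23, slot 29 ⇒ 0x25007 (P1/RW1/US1/PS0)
  lvl1: tbl 0x25, slot 29 ⇒ 0x27007 (P1/RW1/US1/PS0)
  lvl2: tbl 0x27, slot 9 ⇒ 0x29007 (P1/RW1/US1/PS0)
  lvl3: tbl 0x29, slot 21 ⇒ 0x2D007 (P1/RW1/US1/PS0)
  ✓ 0x2D932  — 4 lookups
#1 VA=0xD0443A0FE5A (w,user):
  lvl0: tbl 0x23, slot 26 ⇒ 0x2E007 (P1/RW1/US1/PS0)
  lvl1: tbl 0x2E, slot 17 ⇒ 0x30007 (P1/RW1/US1/PS0)
  lvl2: tbl 0x30, slot 29 ⇒ 0x32007 (P1/RW1/US1/PS0)
  lvl3: tbl 0x32, slot 15 ⇒ 0x35007 (P1/RW1/US1/PS0)
  ✓ 0x35E5A  — 4 lookups
#2 VA=0x243A004FC (w,user):
  lvl0: tbl 0x23, slot 0 ⇒ 0x38007 (P1/RW1/US1/PS0)
  lvl1: tbl 0x38, slot 9 ⇒ 0x3B007 (P1/RW1/US1/PS0)
  lvl2: tbl 0x3B, slot 29 ⇒ 0x3C007 (P1/RW1/US1/PS0)
  lvl3: tbl 0x3C, slot 0 ⇒ 0x3E007 (P1/RW1/US1/PS0)
  ✓ 0x3E4FC  — 4 lookups
#3 VA=0x68300000FD2 (w,user):
  lvl0: tbl 0x23, slot 13 ⇒ 0x3F007 (P1/RW1/US1/PS0)
  lvl1: tbl 0x3F, slot 12 ⇒ 0x1C004 (P0/RW0/US1/PS0)
  ✗ PAGE_NOT_PRESENT  [2 reads]
#4 VA=0xA80038115E3 (r,user):
  lvl0: tbl 0x23, slot 21 ⇒ 0x41007 (P1/RW1/US1/PS0)
  lvl1: tbl 0x41, slot 0 ⇒ 0x45007 (P1/RW1/US1/PS0)
  lvl2: tbl 0x45, slot 28 ⇒ 0x48007 (P1/RW1/US1/PS0)
  lvl3: tbl 0x48, slot 17 ⇒ 0x4A007 (P1/RW1/US1/PS0)
  ✓ 0x4A5E3  — 4 lookups

TLB: [["0x243A00", "0x3E"], ["0xA8003811", "0x4A"]]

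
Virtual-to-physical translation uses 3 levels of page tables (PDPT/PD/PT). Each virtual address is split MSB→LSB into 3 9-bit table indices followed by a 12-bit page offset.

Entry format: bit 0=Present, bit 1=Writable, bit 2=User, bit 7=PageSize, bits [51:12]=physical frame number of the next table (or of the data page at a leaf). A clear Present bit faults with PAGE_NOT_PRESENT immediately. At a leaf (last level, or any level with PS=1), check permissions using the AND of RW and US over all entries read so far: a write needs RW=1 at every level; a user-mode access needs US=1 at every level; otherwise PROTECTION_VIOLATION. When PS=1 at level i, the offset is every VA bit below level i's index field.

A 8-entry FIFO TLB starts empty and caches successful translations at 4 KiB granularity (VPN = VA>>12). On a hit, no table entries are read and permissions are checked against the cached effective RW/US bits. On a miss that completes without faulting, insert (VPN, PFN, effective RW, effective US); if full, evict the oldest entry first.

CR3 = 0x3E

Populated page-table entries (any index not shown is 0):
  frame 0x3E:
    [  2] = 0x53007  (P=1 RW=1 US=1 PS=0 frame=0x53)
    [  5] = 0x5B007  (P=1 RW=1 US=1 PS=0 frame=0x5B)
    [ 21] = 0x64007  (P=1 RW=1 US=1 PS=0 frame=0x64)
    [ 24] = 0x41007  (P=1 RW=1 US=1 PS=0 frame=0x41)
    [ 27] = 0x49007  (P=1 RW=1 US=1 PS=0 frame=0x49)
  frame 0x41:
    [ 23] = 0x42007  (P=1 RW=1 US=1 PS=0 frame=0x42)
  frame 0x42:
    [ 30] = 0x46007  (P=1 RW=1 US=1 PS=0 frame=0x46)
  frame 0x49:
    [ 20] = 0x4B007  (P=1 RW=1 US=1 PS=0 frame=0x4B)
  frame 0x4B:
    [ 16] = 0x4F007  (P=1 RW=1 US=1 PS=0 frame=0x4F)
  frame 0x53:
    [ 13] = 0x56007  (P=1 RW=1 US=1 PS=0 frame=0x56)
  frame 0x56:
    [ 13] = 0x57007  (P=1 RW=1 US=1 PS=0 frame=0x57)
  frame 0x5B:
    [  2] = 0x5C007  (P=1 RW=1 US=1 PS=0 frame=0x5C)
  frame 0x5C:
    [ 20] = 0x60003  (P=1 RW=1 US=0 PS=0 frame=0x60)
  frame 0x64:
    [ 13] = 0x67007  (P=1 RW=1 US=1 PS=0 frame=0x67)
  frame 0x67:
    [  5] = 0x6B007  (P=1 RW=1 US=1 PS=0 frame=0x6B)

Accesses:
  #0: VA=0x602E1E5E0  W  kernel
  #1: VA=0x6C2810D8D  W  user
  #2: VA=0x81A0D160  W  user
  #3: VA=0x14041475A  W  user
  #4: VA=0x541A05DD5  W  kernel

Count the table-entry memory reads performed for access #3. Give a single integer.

Walk each access:
#0 VA=0x602E1E5E0 (w,kernel):
  lvl0: tbl 0x3E, slot 24 ⇒ 0x41007 (P1/RW1/US1/PS0)
  lvl1: tbl 0x41, slot 23 ⇒ 0x42007 (P1/RW1/US1/PS0)
  lvl2: tbl 0x42, slot 30 ⇒ 0x46007 (P1/RW1/US1/PS0)
  ✓ 0x465E0  — 3 lookups
#1 VA=0x6C2810D8D (w,user):
  lvl0: tbl 0x3E, slot 27 ⇒ 0x49007 (P1/RW1/US1/PS0)
  lvl1: tbl 0x49, slot 20 ⇒ 0x4B007 (P1/RW1/US1/PS0)
  lvl2: tbl 0x4B, slot 16 ⇒ 0x4F007 (P1/RW1/US1/PS0)
  ✓ 0x4FD8D  — 3 lookups
#2 VA=0x81A0D160 (w,user):
  lvl0: tbl 0x3E, slot 2 ⇒ 0x53007 (P1/RW1/US1/PS0)
  lvl1: tbl 0x53, slot 13 ⇒ 0x56007 (P1/RW1/US1/PS0)
  lvl2: tbl 0x56, slot 13 ⇒ 0x57007 (P1/RW1/US1/PS0)
  ✓ 0x57160  — 3 lookups
#3 VA=0x14041475A (w,user):
  lvl0: tbl 0x3E, slot 5 ⇒ 0x5B007 (P1/RW1/US1/PS0)
  lvl1: tbl 0x5B, slot 2 ⇒ 0x5C007 (P1/RW1/US1/PS0)
  lvl2: tbl 0x5C, slot 20 ⇒ 0x60003 (P1/RW1/US0/PS0)
  ✗ PROTECTION_VIOLATION  [3 reads]
#4 VA=0x541A05DD5 (w,kernel):
  lvl0: tbl 0x3E, slot 21 ⇒ 0x64007 (P1/RW1/US1/PS0)
  lvl1: tbl 0x64, slot 13 ⇒ 0x67007 (P1/RW1/US1/PS0)
  lvl2: tbl 0x67, slot 5 ⇒ 0x6B007 (P1/RW1/US1/PS0)
  ✓ 0x6BDD5  — 3 lookups

Entries read for #3: 3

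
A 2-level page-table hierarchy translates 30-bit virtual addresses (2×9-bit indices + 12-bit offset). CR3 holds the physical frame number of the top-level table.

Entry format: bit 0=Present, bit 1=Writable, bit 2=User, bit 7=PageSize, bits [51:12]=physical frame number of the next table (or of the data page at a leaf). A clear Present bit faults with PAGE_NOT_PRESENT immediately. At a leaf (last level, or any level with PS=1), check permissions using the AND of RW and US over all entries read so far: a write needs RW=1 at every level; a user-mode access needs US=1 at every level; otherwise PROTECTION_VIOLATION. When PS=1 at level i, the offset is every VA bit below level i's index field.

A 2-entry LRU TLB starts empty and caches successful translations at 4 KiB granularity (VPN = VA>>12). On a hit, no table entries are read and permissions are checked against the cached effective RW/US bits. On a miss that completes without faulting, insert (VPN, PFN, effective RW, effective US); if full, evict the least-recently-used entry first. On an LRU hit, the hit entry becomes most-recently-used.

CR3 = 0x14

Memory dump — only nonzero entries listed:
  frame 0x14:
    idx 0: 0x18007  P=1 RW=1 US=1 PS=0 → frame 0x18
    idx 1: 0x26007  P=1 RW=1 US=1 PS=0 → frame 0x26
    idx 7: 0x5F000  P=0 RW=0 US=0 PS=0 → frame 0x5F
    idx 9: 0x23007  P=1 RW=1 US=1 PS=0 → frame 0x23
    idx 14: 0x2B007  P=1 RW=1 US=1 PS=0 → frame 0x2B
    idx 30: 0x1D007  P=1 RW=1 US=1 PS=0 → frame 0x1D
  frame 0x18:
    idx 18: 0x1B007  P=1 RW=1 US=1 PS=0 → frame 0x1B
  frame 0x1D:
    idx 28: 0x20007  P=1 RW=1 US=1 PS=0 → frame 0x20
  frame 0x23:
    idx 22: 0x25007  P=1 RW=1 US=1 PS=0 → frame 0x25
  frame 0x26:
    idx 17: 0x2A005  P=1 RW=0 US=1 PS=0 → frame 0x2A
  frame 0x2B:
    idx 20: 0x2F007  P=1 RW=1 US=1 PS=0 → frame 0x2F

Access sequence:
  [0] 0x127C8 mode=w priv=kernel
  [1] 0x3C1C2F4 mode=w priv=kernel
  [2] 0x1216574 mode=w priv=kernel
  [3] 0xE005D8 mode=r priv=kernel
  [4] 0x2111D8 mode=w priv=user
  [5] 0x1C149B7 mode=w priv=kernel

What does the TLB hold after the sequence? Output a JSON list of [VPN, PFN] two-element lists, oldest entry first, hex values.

Per-access translation:
#0 VA=0x127C8 (w,kernel):
  lvl0: tbl 0x14, slot 0 ⇒ 0x18007 (P1/RW1/US1/PS0)
  lvl1: tbl 0x18, slot 18 ⇒ 0x1B007 (P1/RW1/US1/PS0)
  ✓ 0x1B7C8  — 2 lookups
#1 VA=0x3C1C2F4 (w,kernel):
  lvl0: tbl 0x14, slot 30 ⇒ 0x1D007 (P1/RW1/US1/PS0)
  lvl1: tbl 0x1D, slot 28 ⇒ 0x20007 (P1/RW1/US1/PS0)
  ✓ 0x202F4  — 2 lookups
#2 VA=0x1216574 (w,kernel):
  lvl0: tbl 0x14, slot 9 ⇒ 0x23007 (P1/RW1/US1/PS0)
  lvl1: tbl 0x23, slot 22 ⇒ 0x25007 (P1/RW1/US1/PS0)
  ✓ 0x25574  — 2 lookups
#3 VA=0xE005D8 (r,kernel):
  lvl0: tbl 0x14, slot 7 ⇒ 0x5F000 (P0/RW0/US0/PS0)
  → PAGE_NOT_PRESENT  (1 entries read)
#4 VA=0x2111D8 (w,user):
  lvl0: tbl 0x14, slot 1 ⇒ 0x26007 (P1/RW1/US1/PS0)
  lvl1: tbl 0x26, slot 17 ⇒ 0x2A005 (P1/RW0/US1/PS0)
  → PROTECTION_VIOLATION  (2 entries read)
#5 VA=0x1C149B7 (w,kernel):
  lvl0: tbl 0x14, slot 14 ⇒ 0x2B007 (P1/RW1/US1/PS0)
  lvl1: tbl 0x2B, slot 20 ⇒ 0x2F007 (P1/RW1/US1/PS0)
  ✓ 0x2F9B7  — 2 lookups

TLB: [["0x1216", "0x25"], ["0x1C14", "0x2F"]]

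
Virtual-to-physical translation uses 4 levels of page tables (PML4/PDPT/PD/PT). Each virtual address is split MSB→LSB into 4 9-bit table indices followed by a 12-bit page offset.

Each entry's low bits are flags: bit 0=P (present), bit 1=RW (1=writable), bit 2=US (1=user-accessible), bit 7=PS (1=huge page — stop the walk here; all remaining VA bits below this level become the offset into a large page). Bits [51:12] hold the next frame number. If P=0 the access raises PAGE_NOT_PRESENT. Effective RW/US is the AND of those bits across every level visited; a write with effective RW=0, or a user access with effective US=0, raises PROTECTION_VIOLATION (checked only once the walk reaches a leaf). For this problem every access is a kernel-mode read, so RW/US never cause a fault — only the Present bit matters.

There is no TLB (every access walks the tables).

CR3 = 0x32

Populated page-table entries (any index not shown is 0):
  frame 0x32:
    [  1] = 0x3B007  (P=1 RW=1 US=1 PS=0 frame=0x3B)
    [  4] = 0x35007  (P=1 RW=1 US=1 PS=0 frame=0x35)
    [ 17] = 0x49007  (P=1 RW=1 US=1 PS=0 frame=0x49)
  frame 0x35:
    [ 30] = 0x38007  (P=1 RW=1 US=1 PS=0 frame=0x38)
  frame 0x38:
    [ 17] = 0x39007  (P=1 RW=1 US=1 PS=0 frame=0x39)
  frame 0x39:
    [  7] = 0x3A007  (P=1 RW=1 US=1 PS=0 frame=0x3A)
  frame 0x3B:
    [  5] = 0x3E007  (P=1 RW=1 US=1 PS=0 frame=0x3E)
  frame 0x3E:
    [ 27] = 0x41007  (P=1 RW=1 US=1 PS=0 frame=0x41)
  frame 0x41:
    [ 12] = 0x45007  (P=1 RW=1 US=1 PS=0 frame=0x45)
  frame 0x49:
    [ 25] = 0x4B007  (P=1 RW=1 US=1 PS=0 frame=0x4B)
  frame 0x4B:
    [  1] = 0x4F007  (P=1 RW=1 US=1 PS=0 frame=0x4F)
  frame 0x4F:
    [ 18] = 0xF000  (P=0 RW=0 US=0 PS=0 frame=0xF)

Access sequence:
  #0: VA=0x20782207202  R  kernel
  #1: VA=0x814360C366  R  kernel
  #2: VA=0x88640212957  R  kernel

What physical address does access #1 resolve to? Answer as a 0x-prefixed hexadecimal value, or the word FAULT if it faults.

Per-access translation:
#0 VA=0x20782207202 (r,kernel):
  L0 @0x32[4] → 0x35007  P=1,RW=1,US=1,PS=0
  L1 @0x35[30] → 0x38007  P=1,RW=1,US=1,PS=0
  L2 @0x38[17] → 0x39007  P=1,RW=1,US=1,PS=0
  L3 @0x39[7] → 0x3A007  P=1,RW=1,US=1,PS=0
  ✓ 0x3A202  — 4 lookups
#1 VA=0x814360C366 (r,kernel):
  L0 @0x32[1] → 0x3B007  P=1,RW=1,US=1,PS=0
  L1 @0x3B[5] → 0x3E007  P=1,RW=1,US=1,PS=0
  L2 @0x3E[27] → 0x41007  P=1,RW=1,US=1,PS=0
  L3 @0x41[12] → 0x45007  P=1,RW=1,US=1,PS=0
  ✓ 0x45366  — 4 lookups
#2 VA=0x88640212957 (r,kernel):
  L0 @0x32[17] → 0x49007  P=1,RW=1,US=1,PS=0
  L1 @0x49[25] → 0x4B007  P=1,RW=1,US=1,PS=0
  L2 @0x4B[1] → 0x4F007  P=1,RW=1,US=1,PS=0
  L3 @0x4F[18] → 0xF000  P=0,RW=0,US=0,PS=0
  ✗ PAGE_NOT_PRESENT  [4 reads]

Access #1 PA: 0x45366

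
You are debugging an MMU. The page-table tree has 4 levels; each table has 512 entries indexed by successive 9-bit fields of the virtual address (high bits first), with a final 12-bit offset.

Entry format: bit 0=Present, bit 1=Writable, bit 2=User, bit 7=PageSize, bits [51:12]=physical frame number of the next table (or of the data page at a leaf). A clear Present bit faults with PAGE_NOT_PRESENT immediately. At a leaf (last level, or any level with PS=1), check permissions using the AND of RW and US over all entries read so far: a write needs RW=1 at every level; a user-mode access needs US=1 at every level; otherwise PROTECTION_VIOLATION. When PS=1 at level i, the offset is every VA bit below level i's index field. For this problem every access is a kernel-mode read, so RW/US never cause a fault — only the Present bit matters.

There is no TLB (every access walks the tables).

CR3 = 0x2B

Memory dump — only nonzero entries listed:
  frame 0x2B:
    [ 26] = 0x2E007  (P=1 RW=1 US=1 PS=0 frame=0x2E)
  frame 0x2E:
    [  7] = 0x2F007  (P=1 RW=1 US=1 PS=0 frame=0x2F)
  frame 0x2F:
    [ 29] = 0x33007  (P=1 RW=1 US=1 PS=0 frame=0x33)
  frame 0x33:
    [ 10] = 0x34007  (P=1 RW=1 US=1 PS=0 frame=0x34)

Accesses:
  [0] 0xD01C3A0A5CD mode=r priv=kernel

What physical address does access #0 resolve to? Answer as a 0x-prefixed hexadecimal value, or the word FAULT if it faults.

Trace:
#0 VA=0xD01C3A0A5CD (r,kernel):
  lvl0: tbl 0x2B, slot 26 ⇒ 0x2E007 (P1/RW1/US1/PS0)
  lvl1: tbl 0x2E, slot 7 ⇒ 0x2F007 (P1/RW1/US1/PS0)
  lvl2: tbl 0x2F, slot 29 ⇒ 0x33007 (P1/RW1/US1/PS0)
  lvl3: tbl 0x33, slot 10 ⇒ 0x34007 (P1/RW1/US1/PS0)
  → PA=0x345CD  (4 entries read)

Access #0 PA: 0x345CD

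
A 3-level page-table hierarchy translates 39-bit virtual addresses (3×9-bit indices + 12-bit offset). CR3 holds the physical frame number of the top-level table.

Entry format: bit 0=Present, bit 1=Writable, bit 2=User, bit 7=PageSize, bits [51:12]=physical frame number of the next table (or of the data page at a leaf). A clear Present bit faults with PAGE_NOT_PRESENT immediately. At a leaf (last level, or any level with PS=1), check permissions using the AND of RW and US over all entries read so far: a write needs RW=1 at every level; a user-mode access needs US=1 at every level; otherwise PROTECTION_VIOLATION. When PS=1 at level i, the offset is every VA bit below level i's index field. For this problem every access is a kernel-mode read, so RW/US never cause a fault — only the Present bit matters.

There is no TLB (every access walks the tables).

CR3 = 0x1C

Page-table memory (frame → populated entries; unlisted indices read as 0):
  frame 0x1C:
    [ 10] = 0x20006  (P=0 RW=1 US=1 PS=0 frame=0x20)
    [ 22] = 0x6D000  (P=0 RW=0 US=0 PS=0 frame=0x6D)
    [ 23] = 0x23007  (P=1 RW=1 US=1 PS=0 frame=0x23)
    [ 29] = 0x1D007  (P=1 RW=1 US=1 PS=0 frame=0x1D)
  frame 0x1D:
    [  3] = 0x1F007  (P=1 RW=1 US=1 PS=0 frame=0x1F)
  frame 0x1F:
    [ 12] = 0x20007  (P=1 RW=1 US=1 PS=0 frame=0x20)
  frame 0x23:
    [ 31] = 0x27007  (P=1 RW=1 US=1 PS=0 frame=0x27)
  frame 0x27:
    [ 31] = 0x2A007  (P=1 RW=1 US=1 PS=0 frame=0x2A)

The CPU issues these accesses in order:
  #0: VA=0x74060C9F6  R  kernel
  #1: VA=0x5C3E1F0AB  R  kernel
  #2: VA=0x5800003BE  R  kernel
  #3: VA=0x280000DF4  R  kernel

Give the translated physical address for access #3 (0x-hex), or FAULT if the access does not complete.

Trace:
#0 VA=0x74060C9F6 (r,kernel):
  L0: frame=0x1C idx=29 entry=0x1D007 [P=1 RW=1 US=1 PS=0]
  L1: frame=0x1D idx=3 entry=0x1F007 [P=1 RW=1 US=1 PS=0]
  L2: frame=0x1F idx=12 entry=0x20007 [P=1 RW=1 US=1 PS=0]
  ⇒ phys 0x209F6  [3 reads]
#1 VA=0x5C3E1F0AB (r,kernel):
  L0: frame=0x1C idx=23 entry=0x23007 [P=1 RW=1 US=1 PS=0]
  L1: frame=0x23 idx=31 entry=0x27007 [P=1 RW=1 US=1 PS=0]
  L2: frame=0x27 idx=31 entry=0x2A007 [P=1 RW=1 US=1 PS=0]
  ⇒ phys 0x2A0AB  [3 reads]
#2 VA=0x5800003BE (r,kernel):
  L0: frame=0x1C idx=22 entry=0x6D000 [P=0 RW=0 US=0 PS=0]
  → PAGE_NOT_PRESENT  (1 entries read)
#3 VA=0x280000DF4 (r,kernel):
  L0: frame=0x1C idx=10 entry=0x20006 [P=0 RW=1 US=1 PS=0]
  → PAGE_NOT_PRESENT  (1 entries read)

Access #3 PA: FAULT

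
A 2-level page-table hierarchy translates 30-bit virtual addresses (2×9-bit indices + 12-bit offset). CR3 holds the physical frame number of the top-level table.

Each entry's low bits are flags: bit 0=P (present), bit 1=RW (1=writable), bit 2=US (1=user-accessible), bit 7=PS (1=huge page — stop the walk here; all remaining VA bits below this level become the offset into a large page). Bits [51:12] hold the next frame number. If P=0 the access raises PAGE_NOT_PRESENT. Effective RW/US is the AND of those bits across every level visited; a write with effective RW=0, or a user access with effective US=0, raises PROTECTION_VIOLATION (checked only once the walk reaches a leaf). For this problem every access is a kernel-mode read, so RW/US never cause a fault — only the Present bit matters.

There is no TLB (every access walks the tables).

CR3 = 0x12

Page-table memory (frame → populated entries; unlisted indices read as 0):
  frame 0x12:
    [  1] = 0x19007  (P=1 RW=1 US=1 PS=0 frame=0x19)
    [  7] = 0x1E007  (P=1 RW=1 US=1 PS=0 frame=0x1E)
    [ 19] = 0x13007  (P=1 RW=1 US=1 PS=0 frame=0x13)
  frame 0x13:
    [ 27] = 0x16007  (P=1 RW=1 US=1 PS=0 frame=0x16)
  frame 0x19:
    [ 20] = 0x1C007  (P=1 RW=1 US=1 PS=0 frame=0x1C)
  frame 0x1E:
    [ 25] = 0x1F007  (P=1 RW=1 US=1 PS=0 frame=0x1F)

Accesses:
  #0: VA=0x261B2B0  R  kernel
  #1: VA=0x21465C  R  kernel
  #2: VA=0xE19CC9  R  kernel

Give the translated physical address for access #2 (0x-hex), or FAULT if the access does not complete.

Walk each access:
#0 VA=0x261B2B0 (r,kernel):
  [0] read 0x12 idx=19: raw=0x13007 flags P=1 W=1 U=1 S=0
  [1] read 0x13 idx=27: raw=0x16007 flags P=1 W=1 U=1 S=0
  ⇒ phys 0x162B0  [2 reads]
#1 VA=0x21465C (r,kernel):
  [0] read 0x12 idx=1: raw=0x19007 flags P=1 W=1 U=1 S=0
  [1] read 0x19 idx=20: raw=0x1C007 flags P=1 W=1 U=1 S=0
  ⇒ phys 0x1C65C  [2 reads]
#2 VA=0xE19CC9 (r,kernel):
  [0] read 0x12 idx=7: raw=0x1E007 flags P=1 W=1 U=1 S=0
  [1] read 0x1E idx=25: raw=0x1F007 flags P=1 W=1 U=1 S=0
  ⇒ phys 0x1FCC9  [2 reads]

Access #2 PA: 0x1FCC9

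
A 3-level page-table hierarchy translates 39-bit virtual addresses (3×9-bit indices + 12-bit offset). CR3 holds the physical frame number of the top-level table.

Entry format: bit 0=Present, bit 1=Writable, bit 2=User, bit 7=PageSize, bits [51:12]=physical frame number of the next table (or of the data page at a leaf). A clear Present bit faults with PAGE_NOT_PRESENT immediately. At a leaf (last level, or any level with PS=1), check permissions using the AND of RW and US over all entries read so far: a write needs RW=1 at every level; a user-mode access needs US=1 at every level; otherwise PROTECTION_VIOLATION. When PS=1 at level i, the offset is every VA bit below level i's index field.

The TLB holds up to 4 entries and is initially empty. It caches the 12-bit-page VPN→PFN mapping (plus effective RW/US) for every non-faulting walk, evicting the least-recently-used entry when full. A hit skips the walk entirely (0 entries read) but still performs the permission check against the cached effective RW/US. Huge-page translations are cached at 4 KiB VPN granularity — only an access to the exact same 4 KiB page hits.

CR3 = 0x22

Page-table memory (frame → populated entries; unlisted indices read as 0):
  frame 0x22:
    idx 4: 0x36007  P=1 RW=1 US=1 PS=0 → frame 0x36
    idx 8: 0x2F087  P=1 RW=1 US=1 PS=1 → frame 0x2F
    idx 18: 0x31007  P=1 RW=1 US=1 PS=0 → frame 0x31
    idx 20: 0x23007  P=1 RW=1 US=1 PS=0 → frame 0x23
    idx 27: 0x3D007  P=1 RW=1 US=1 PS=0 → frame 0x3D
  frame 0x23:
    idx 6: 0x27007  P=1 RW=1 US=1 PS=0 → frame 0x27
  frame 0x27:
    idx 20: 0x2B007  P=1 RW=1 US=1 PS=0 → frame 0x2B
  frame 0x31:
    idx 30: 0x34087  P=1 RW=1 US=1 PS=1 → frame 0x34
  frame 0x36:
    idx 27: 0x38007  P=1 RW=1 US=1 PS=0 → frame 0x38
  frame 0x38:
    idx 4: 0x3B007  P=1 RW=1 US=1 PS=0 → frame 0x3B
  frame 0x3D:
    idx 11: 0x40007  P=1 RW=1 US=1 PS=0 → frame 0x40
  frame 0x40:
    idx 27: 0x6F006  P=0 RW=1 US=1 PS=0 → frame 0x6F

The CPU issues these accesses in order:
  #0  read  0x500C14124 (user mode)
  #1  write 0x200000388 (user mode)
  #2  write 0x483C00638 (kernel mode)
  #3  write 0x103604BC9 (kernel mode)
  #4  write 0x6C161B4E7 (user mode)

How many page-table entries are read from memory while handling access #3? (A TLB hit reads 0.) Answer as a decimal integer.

Trace:
#0 VA=0x500C14124 (r,user):
  L0 @0x22[20] → 0x23007  P=1,RW=1,US=1,PS=0
  L1 @0x23[6] → 0x27007  P=1,RW=1,US=1,PS=0
  L2 @0x27[20] → 0x2B007  P=1,RW=1,US=1,PS=0
  ⇒ phys 0x2B124  [3 reads]
#1 VA=0x200000388 (w,user):
  L0 @0x22[8] → 0x2F087  P=1,RW=1,US=1,PS=1
  ⇒ phys 0x2F388 (huge @L0)  [1 reads]
#2 VA=0x483C00638 (w,kernel):
  L0 @0x22[18] → 0x31007  P=1,RW=1,US=1,PS=0
  L1 @0x31[30] → 0x34087  P=1,RW=1,US=1,PS=1
  ⇒ phys 0x34638 (huge @L1)  [2 reads]
#3 VA=0x103604BC9 (w,kernel):
  L0 @0x22[4] → 0x36007  P=1,RW=1,US=1,PS=0
  L1 @0x36[27] → 0x38007  P=1,RW=1,US=1,PS=0
  L2 @0x38[4] → 0x3B007  P=1,RW=1,US=1,PS=0
  ⇒ phys 0x3BBC9  [3 reads]
#4 VA=0x6C161B4E7 (w,user):
  L0 @0x22[27] → 0x3D007  P=1,RW=1,US=1,PS=0
  L1 @0x3D[11] → 0x40007  P=1,RW=1,US=1,PS=0
  L2 @0x40[27] → 0x6F006  P=0,RW=1,US=1,PS=0
  ✗ PAGE_NOT_PRESENT  [3 reads]

Entries read for #3: 3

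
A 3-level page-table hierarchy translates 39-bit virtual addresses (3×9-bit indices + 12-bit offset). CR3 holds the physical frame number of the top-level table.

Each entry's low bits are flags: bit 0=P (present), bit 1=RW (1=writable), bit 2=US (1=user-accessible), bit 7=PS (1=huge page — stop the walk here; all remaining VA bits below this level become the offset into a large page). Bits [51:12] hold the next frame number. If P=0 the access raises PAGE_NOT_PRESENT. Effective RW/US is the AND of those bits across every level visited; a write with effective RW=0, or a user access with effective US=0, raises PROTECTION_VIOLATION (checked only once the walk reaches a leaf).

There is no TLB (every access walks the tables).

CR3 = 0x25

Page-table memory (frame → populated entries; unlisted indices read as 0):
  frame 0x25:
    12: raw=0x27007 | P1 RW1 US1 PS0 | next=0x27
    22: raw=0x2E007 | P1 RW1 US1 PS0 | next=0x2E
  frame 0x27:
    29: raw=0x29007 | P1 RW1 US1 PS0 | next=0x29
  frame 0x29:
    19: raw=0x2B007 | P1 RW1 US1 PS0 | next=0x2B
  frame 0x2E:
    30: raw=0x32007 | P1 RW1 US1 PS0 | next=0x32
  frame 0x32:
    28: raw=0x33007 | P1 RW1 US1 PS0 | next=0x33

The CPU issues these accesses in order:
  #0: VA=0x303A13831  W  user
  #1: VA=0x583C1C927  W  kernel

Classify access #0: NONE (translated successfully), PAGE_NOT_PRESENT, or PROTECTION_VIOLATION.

Trace:
#0 VA=0x303A13831 (w,user):
  L0: frame=0x25 idx=12 entry=0x27007 [P=1 RW=1 US=1 PS=0]
  L1: frame=0x27 idx=29 entry=0x29007 [P=1 RW=1 US=1 PS=0]
  L2: frame=0x29 idx=19 entry=0x2B007 [P=1 RW=1 US=1 PS=0]
  ✓ 0x2B831  — 3 lookups
#1 VA=0x583C1C927 (w,kernel):
  L0: frame=0x25 idx=22 entry=0x2E007 [P=1 RW=1 US=1 PS=0]
  L1: frame=0x2E idx=30 entry=0x32007 [P=1 RW=1 US=1 PS=0]
  L2: frame=0x32 idx=28 entry=0x33007 [P=1 RW=1 US=1 PS=0]
  ✓ 0x33927  — 3 lookups

Access #0 fault: NONE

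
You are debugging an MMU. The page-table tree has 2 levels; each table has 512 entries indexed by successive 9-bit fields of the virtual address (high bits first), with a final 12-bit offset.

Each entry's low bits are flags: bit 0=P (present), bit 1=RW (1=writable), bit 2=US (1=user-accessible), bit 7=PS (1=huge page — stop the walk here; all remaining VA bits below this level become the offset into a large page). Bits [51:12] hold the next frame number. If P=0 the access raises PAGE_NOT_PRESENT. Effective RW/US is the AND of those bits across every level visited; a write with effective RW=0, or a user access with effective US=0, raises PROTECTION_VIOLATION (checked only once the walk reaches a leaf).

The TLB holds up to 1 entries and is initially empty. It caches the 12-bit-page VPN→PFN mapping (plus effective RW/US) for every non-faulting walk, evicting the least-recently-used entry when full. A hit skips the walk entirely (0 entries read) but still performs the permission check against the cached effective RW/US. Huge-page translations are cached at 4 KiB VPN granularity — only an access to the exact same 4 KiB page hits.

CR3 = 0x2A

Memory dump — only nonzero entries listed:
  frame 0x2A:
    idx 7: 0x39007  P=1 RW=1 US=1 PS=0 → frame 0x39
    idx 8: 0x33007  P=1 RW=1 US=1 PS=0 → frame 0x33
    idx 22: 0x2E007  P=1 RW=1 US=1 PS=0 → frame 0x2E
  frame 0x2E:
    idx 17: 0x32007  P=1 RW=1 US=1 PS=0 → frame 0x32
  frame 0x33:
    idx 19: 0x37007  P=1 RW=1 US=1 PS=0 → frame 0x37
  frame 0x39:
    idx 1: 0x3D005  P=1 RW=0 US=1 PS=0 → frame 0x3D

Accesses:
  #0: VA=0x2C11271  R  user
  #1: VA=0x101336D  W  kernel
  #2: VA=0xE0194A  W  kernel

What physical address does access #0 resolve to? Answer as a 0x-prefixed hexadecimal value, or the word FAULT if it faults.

Walk each access:
#0 VA=0x2C11271 (r,user):
  L0: frame=0x2A idx=22 entry=0x2E007 [P=1 RW=1 US=1 PS=0]
  L1: frame=0x2E idx=17 entry=0x32007 [P=1 RW=1 US=1 PS=0]
  ✓ 0x32271  — 2 lookups
#1 VA=0x101336D (w,kernel):
  L0: frame=0x2A idx=8 entry=0x33007 [P=1 RW=1 US=1 PS=0]
  L1: frame=0x33 idx=19 entry=0x37007 [P=1 RW=1 US=1 PS=0]
  ✓ 0x3736D  — 2 lookups
#2 VA=0xE0194A (w,kernel):
  L0: frame=0x2A idx=7 entry=0x39007 [P=1 RW=1 US=1 PS=0]
  L1: frame=0x39 idx=1 entry=0x3D005 [P=1 RW=0 US=1 PS=0]
  ✗ PROTECTION_VIOLATION  [2 reads]

Access #0 PA: 0x32271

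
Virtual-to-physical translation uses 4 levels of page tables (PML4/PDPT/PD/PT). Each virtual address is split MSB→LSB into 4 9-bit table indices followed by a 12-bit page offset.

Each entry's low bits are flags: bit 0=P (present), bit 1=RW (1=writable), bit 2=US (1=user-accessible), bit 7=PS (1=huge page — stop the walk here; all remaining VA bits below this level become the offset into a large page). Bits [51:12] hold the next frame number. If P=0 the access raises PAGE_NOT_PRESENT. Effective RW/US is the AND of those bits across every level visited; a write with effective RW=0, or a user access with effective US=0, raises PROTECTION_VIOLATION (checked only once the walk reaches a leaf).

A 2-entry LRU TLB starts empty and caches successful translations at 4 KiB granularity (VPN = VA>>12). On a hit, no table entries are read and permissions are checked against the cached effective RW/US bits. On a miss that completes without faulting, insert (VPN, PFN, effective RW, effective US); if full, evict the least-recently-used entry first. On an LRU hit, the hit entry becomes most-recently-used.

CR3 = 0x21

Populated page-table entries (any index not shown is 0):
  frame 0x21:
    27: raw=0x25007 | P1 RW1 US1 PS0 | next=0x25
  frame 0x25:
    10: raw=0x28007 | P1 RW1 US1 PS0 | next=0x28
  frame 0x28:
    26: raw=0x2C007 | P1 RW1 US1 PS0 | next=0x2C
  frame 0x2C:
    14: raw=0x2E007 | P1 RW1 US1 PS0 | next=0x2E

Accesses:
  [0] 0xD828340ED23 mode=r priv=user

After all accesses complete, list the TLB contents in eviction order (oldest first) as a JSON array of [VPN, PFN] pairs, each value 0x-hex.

Per-access translation:
#0 VA=0xD828340ED23 (r,user):
  L0: frame=0x21 idx=27 entry=0x25007 [P=1 RW=1 US=1 PS=0]
  L1: frame=0x25 idx=10 entry=0x28007 [P=1 RW=1 US=1 PS=0]
  L2: frame=0x28 idx=26 entry=0x2C007 [P=1 RW=1 US=1 PS=0]
  L3: frame=0x2C idx=14 entry=0x2E007 [P=1 RW=1 US=1 PS=0]
  → PA=0x2ED23  (4 entries read)

TLB: [["0xD828340E", "0x2E"]]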